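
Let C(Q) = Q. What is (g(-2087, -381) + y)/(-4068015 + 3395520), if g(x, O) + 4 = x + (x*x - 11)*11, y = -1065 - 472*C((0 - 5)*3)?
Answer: -47915062/672495 ≈ -71.250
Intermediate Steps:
y = 6015 (y = -1065 - 472*(0 - 5)*3 = -1065 - (-2360)*3 = -1065 - 472*(-15) = -1065 + 7080 = 6015)
g(x, O) = -125 + x + 11*x² (g(x, O) = -4 + (x + (x*x - 11)*11) = -4 + (x + (x² - 11)*11) = -4 + (x + (-11 + x²)*11) = -4 + (x + (-121 + 11*x²)) = -4 + (-121 + x + 11*x²) = -125 + x + 11*x²)
(g(-2087, -381) + y)/(-4068015 + 3395520) = ((-125 - 2087 + 11*(-2087)²) + 6015)/(-4068015 + 3395520) = ((-125 - 2087 + 11*4355569) + 6015)/(-672495) = ((-125 - 2087 + 47911259) + 6015)*(-1/672495) = (47909047 + 6015)*(-1/672495) = 47915062*(-1/672495) = -47915062/672495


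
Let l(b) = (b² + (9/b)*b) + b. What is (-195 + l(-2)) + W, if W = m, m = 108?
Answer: -76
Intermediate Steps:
W = 108
l(b) = 9 + b + b² (l(b) = (b² + 9) + b = (9 + b²) + b = 9 + b + b²)
(-195 + l(-2)) + W = (-195 + (9 - 2 + (-2)²)) + 108 = (-195 + (9 - 2 + 4)) + 108 = (-195 + 11) + 108 = -184 + 108 = -76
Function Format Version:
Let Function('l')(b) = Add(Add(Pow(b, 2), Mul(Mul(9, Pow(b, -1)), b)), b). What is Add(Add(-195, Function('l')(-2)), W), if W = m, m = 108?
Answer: -76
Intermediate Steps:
W = 108
Function('l')(b) = Add(9, b, Pow(b, 2)) (Function('l')(b) = Add(Add(Pow(b, 2), 9), b) = Add(Add(9, Pow(b, 2)), b) = Add(9, b, Pow(b, 2)))
Add(Add(-195, Function('l')(-2)), W) = Add(Add(-195, Add(9, -2, Pow(-2, 2))), 108) = Add(Add(-195, Add(9, -2, 4)), 108) = Add(Add(-195, 11), 108) = Add(-184, 108) = -76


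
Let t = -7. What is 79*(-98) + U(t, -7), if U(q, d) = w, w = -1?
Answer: -7743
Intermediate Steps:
U(q, d) = -1
79*(-98) + U(t, -7) = 79*(-98) - 1 = -7742 - 1 = -7743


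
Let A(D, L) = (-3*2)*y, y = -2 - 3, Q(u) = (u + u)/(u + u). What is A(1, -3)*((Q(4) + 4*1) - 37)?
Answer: -960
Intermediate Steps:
Q(u) = 1 (Q(u) = (2*u)/((2*u)) = (2*u)*(1/(2*u)) = 1)
y = -5
A(D, L) = 30 (A(D, L) = -3*2*(-5) = -6*(-5) = 30)
A(1, -3)*((Q(4) + 4*1) - 37) = 30*((1 + 4*1) - 37) = 30*((1 + 4) - 37) = 30*(5 - 37) = 30*(-32) = -960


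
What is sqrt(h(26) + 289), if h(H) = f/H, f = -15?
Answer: sqrt(194974)/26 ≈ 16.983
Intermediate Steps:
h(H) = -15/H
sqrt(h(26) + 289) = sqrt(-15/26 + 289) = sqrt(7499/26) = sqrt(194974)/26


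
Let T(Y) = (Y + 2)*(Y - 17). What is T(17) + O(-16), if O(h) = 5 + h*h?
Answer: 261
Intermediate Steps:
T(Y) = (-17 + Y)*(2 + Y) (T(Y) = (2 + Y)*(-17 + Y) = (-17 + Y)*(2 + Y))
O(h) = 5 + h**2
T(17) + O(-16) = (-34 + 17**2 - 15*17) + (5 + (-16)**2) = (-34 + 289 - 255) + (5 + 256) = 0 + 261 = 261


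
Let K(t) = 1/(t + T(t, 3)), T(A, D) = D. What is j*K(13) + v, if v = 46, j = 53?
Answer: 789/16 ≈ 49.313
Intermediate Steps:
K(t) = 1/(3 + t) (K(t) = 1/(t + 3) = 1/(3 + t))
j*K(13) + v = 53/(3 + 13) + 46 = 53/16 + 46 = 789/16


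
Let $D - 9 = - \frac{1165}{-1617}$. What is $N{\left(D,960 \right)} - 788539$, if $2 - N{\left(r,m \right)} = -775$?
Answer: $-787762$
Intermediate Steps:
$D = \frac{15718}{1617}$ ($D = 9 - \frac{1165}{-1617} = 9 - - \frac{1165}{1617} = 9 + \frac{1165}{1617} = \frac{15718}{1617} \approx 9.7205$)
$N{\left(r,m \right)} = 777$ ($N{\left(r,m \right)} = 2 - -775 = 2 + 775 = 777$)
$N{\left(D,960 \right)} - 788539 = 777 - 788539 = -787762$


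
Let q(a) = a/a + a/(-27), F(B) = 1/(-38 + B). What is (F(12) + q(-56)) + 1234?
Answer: 868399/702 ≈ 1237.0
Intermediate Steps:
q(a) = 1 - a/27 (q(a) = 1 + a*(-1/27) = 1 - a/27)
(F(12) + q(-56)) + 1234 = (1/(-38 + 12) + (1 - 1/27*(-56))) + 1234 = (1/(-26) + (1 + 56/27)) + 1234 = (-1/26 + 83/27) + 1234 = 2131/702 + 1234 = 868399/702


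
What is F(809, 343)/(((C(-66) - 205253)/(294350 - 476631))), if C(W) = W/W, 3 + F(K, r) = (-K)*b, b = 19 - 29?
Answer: 1474106447/205252 ≈ 7181.9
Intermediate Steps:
b = -10
F(K, r) = -3 + 10*K (F(K, r) = -3 - K*(-10) = -3 + 10*K)
C(W) = 1
F(809, 343)/(((C(-66) - 205253)/(294350 - 476631))) = (-3 + 10*809)/(((1 - 205253)/(294350 - 476631))) = (-3 + 8090)/((-205252/(-182281))) = 8087/((-205252*(-1/182281))) = 8087/(205252/182281) = 8087*(182281/205252) = 1474106447/205252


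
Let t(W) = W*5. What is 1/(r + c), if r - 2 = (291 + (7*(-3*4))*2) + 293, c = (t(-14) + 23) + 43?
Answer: 1/414 ≈ 0.0024155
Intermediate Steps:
t(W) = 5*W
c = -4 (c = (5*(-14) + 23) + 43 = (-70 + 23) + 43 = -47 + 43 = -4)
r = 418 (r = 2 + ((291 + (7*(-3*4))*2) + 293) = 2 + ((291 + (7*(-12))*2) + 293) = 2 + ((291 - 84*2) + 293) = 2 + ((291 - 168) + 293) = 2 + (123 + 293) = 2 + 416 = 418)
1/(r + c) = 1/(418 - 4) = 1/414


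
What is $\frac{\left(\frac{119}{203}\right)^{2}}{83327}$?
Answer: $\frac{289}{70078007} \approx 4.124 \cdot 10^{-6}$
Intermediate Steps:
$\frac{\left(\frac{119}{203}\right)^{2}}{83327} = \left(119 \cdot \frac{1}{203}\right)^{2} \cdot \frac{1}{83327} = \left(\frac{17}{29}\right)^{2} \cdot \frac{1}{83327} = \frac{289}{841} \cdot \frac{1}{83327} = \frac{289}{70078007}$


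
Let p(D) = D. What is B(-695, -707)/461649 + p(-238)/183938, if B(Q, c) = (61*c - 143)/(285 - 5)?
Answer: -1936164331/1188807112668 ≈ -0.0016287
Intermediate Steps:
B(Q, c) = -143/280 + 61*c/280 (B(Q, c) = (-143 + 61*c)/280 = (-143 + 61*c)*(1/280) = -143/280 + 61*c/280)
B(-695, -707)/461649 + p(-238)/183938 = (-143/280 + (61/280)*(-707))/461649 - 238/183938 = (-143/280 - 6161/40)*(1/461649) - 238*1/183938 = -4327/28*1/461649 - 119/91969 = -4327/12926172 - 119/91969 = -1936164331/1188807112668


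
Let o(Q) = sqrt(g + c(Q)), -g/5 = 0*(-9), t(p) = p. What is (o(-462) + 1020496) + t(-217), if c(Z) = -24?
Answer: 1020279 + 2*I*sqrt(6) ≈ 1.0203e+6 + 4.899*I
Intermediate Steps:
g = 0 (g = -0*(-9) = -5*0 = 0)
o(Q) = 2*I*sqrt(6) (o(Q) = sqrt(0 - 24) = sqrt(-24) = 2*I*sqrt(6))
(o(-462) + 1020496) + t(-217) = (2*I*sqrt(6) + 1020496) - 217 = (1020496 + 2*I*sqrt(6)) - 217 = 1020279 + 2*I*sqrt(6)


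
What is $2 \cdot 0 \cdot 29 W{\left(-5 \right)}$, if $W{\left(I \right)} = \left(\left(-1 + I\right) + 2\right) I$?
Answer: $0$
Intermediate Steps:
$W{\left(I \right)} = I \left(1 + I\right)$ ($W{\left(I \right)} = \left(1 + I\right) I = I \left(1 + I\right)$)
$2 \cdot 0 \cdot 29 W{\left(-5 \right)} = 2 \cdot 0 \cdot 29 \left(- 5 \left(1 - 5\right)\right) = 0 \cdot 29 \left(\left(-5\right) \left(-4\right)\right) = 0 \cdot 20 = 0$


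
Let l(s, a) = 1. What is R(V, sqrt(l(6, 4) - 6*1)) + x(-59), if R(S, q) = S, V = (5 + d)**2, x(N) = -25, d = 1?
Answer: 11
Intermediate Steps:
V = 36 (V = (5 + 1)**2 = 6**2 = 36)
R(V, sqrt(l(6, 4) - 6*1)) + x(-59) = 36 - 25 = 11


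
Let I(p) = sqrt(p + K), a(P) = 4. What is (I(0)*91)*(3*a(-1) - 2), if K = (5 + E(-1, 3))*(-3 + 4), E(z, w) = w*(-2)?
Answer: 910*I ≈ 910.0*I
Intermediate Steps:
E(z, w) = -2*w
K = -1 (K = (5 - 2*3)*(-3 + 4) = (5 - 6)*1 = -1*1 = -1)
I(p) = sqrt(-1 + p) (I(p) = sqrt(p - 1) = sqrt(-1 + p))
(I(0)*91)*(3*a(-1) - 2) = (sqrt(-1 + 0)*91)*(3*4 - 2) = (sqrt(-1)*91)*(12 - 2) = (I*91)*10 = (91*I)*10 = 910*I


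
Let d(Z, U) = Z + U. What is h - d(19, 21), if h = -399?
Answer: -439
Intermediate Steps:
d(Z, U) = U + Z
h - d(19, 21) = -399 - (21 + 19) = -399 - 1*40 = -399 - 40 = -439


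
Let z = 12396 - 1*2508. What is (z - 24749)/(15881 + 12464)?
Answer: -14861/28345 ≈ -0.52429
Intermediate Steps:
z = 9888 (z = 12396 - 2508 = 9888)
(z - 24749)/(15881 + 12464) = (9888 - 24749)/(15881 + 12464) = -14861/28345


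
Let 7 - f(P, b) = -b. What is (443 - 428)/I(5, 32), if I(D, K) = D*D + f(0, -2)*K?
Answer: 3/37 ≈ 0.081081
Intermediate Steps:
f(P, b) = 7 + b (f(P, b) = 7 - (-1)*b = 7 + b)
I(D, K) = D**2 + 5*K (I(D, K) = D*D + (7 - 2)*K = D**2 + 5*K)
(443 - 428)/I(5, 32) = (443 - 428)/(5**2 + 5*32) = 15/(25 + 160) = 15/185 = 15*(1/185) = 3/37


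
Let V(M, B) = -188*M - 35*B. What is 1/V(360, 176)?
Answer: -1/73840 ≈ -1.3543e-5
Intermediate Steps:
1/V(360, 176) = 1/(-188*360 - 35*176) = 1/(-67680 - 6160) = 1/(-73840) = -1/73840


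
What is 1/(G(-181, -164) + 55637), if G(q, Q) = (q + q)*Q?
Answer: 1/115005 ≈ 8.6953e-6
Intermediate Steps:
G(q, Q) = 2*Q*q (G(q, Q) = (2*q)*Q = 2*Q*q)
1/(G(-181, -164) + 55637) = 1/(2*(-164)*(-181) + 55637) = 1/(59368 + 55637) = 1/115005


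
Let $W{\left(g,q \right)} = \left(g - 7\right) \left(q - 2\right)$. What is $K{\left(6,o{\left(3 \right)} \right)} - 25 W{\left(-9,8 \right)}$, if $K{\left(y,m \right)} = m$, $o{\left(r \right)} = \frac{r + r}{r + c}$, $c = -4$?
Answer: $2394$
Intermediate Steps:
$o{\left(r \right)} = \frac{2 r}{-4 + r}$ ($o{\left(r \right)} = \frac{r + r}{r - 4} = \frac{2 r}{-4 + r}$)
$W{\left(g,q \right)} = \left(-7 + g\right) \left(-2 + q\right)$
$K{\left(6,o{\left(3 \right)} \right)} - 25 W{\left(-9,8 \right)} = 2 \cdot 3 \frac{1}{-4 + 3} - 25 \left(14 - 56 - -18 - 72\right) = 2 \cdot 3 \frac{1}{-1} - 25 \left(14 - 56 + 18 - 72\right) = 2 \cdot 3 \left(-1\right) - -2400 = -6 + 2400 = 2394$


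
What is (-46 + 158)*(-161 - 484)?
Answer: -72240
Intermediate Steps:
(-46 + 158)*(-161 - 484) = 112*(-645) = -72240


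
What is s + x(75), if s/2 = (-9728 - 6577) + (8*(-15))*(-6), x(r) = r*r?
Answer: -25545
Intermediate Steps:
x(r) = r²
s = -31170 (s = 2*((-9728 - 6577) + (8*(-15))*(-6)) = 2*(-16305 - 120*(-6)) = 2*(-16305 + 720) = 2*(-15585) = -31170)
s + x(75) = -31170 + 75² = -31170 + 5625 = -25545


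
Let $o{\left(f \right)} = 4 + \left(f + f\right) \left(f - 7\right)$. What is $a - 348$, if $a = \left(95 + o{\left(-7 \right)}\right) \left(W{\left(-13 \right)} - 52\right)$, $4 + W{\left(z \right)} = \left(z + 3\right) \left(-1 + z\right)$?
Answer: $24432$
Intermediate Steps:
$o{\left(f \right)} = 4 + 2 f \left(-7 + f\right)$
$W{\left(z \right)} = -4 + \left(-1 + z\right) \left(3 + z\right)$ ($W{\left(z \right)} = -4 + \left(z + 3\right) \left(-1 + z\right) = -4 + \left(3 + z\right) \left(-1 + z\right) = -4 + \left(-1 + z\right) \left(3 + z\right)$)
$a = 24780$ ($a = \left(95 + \left(4 - -98 + 2 \left(-7\right)^{2}\right)\right) \left(\left(-7 + \left(-13\right)^{2} + 2 \left(-13\right)\right) - 52\right) = \left(95 + \left(4 + 98 + 2 \cdot 49\right)\right) \left(\left(-7 + 169 - 26\right) - 52\right) = \left(95 + \left(4 + 98 + 98\right)\right) \left(136 - 52\right) = \left(95 + 200\right) 84 = 295 \cdot 84 = 24780$)
$a - 348 = 24780 - 348 = 24432$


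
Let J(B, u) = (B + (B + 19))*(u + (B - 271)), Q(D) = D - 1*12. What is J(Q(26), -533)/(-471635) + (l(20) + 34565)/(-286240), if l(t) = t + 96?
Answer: -1145736447/27000160480 ≈ -0.042434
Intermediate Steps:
Q(D) = -12 + D (Q(D) = D - 12 = -12 + D)
l(t) = 96 + t
J(B, u) = (19 + 2*B)*(-271 + B + u) (J(B, u) = (B + (19 + B))*(u + (-271 + B)) = (19 + 2*B)*(-271 + B + u))
J(Q(26), -533)/(-471635) + (l(20) + 34565)/(-286240) = (-5149 - 523*(-12 + 26) + 2*(-12 + 26)² + 19*(-533) + 2*(-12 + 26)*(-533))/(-471635) + ((96 + 20) + 34565)/(-286240) = (-5149 - 523*14 + 2*14² - 10127 + 2*14*(-533))*(-1/471635) + (116 + 34565)*(-1/286240) = (-5149 - 7322 + 2*196 - 10127 - 14924)*(-1/471635) + 34681*(-1/286240) = (-5149 - 7322 + 392 - 10127 - 14924)*(-1/471635) - 34681/286240 = -37130*(-1/471635) - 34681/286240 = 7426/94327 - 34681/286240 = -1145736447/27000160480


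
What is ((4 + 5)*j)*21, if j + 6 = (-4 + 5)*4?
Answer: -378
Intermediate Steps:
j = -2 (j = -6 + (-4 + 5)*4 = -6 + 1*4 = -6 + 4 = -2)
((4 + 5)*j)*21 = ((4 + 5)*(-2))*21 = (9*(-2))*21 = -18*21 = -378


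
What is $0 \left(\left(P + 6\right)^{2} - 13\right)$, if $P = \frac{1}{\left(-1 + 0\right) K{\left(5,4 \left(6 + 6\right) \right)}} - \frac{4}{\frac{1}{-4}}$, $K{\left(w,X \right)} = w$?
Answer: $0$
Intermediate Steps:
$P = \frac{79}{5}$ ($P = \frac{1}{\left(-1 + 0\right) 5} - \frac{4}{\frac{1}{-4}} = \frac{1}{-1} \cdot \frac{1}{5} - \frac{4}{- \frac{1}{4}} = \left(-1\right) \frac{1}{5} - -16 = - \frac{1}{5} + 16 = \frac{79}{5} \approx 15.8$)
$0 \left(\left(P + 6\right)^{2} - 13\right) = 0 \left(\left(\frac{79}{5} + 6\right)^{2} - 13\right) = 0 \left(\left(\frac{109}{5}\right)^{2} - 13\right) = 0 \left(\frac{11881}{25} - 13\right) = 0 \cdot \frac{11556}{25} = 0$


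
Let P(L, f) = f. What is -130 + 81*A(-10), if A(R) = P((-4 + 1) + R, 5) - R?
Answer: 1085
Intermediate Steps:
A(R) = 5 - R
-130 + 81*A(-10) = -130 + 81*(5 - 1*(-10)) = -130 + 81*(5 + 10) = -130 + 81*15 = -130 + 1215 = 1085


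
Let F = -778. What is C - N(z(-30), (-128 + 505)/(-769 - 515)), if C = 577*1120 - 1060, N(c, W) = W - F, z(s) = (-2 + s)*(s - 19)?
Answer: 827412545/1284 ≈ 6.4440e+5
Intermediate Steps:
z(s) = (-19 + s)*(-2 + s) (z(s) = (-2 + s)*(-19 + s) = (-19 + s)*(-2 + s))
N(c, W) = 778 + W (N(c, W) = W - 1*(-778) = W + 778 = 778 + W)
C = 645180 (C = 646240 - 1060 = 645180)
C - N(z(-30), (-128 + 505)/(-769 - 515)) = 645180 - (778 + (-128 + 505)/(-769 - 515)) = 645180 - (778 + 377/(-1284)) = 645180 - (778 + 377*(-1/1284)) = 645180 - (778 - 377/1284) = 645180 - 1*998575/1284 = 645180 - 998575/1284 = 827412545/1284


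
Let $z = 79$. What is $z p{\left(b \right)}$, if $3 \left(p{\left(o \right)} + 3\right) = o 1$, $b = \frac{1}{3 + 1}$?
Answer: $- \frac{2765}{12} \approx -230.42$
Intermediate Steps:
$b = \frac{1}{4} \approx 0.25$
$p{\left(o \right)} = -3 + \frac{o}{3}$ ($p{\left(o \right)} = -3 + \frac{o 1}{3} = -3 + \frac{o}{3}$)
$z p{\left(b \right)} = 79 \left(-3 + \frac{1}{3} \cdot \frac{1}{4}\right) = 79 \left(-3 + \frac{1}{12}\right) = 79 \left(- \frac{35}{12}\right) = - \frac{2765}{12}$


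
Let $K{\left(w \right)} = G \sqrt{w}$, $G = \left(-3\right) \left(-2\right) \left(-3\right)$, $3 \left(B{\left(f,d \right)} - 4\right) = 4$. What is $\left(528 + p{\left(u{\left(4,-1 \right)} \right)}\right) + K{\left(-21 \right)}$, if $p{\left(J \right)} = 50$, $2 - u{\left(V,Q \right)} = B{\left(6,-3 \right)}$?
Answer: $578 - 18 i \sqrt{21} \approx 578.0 - 82.486 i$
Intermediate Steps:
$B{\left(f,d \right)} = \frac{16}{3}$ ($B{\left(f,d \right)} = 4 + \frac{1}{3} \cdot 4 = 4 + \frac{4}{3} = \frac{16}{3}$)
$u{\left(V,Q \right)} = - \frac{10}{3}$ ($u{\left(V,Q \right)} = 2 - \frac{16}{3} = - \frac{10}{3}$)
$G = -18$ ($G = 6 \left(-3\right) = -18$)
$K{\left(w \right)} = - 18 \sqrt{w}$
$\left(528 + p{\left(u{\left(4,-1 \right)} \right)}\right) + K{\left(-21 \right)} = \left(528 + 50\right) - 18 \sqrt{-21} = 578 - 18 i \sqrt{21}$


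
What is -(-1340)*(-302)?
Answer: -404680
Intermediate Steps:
-(-1340)*(-302) = -134*3020 = -404680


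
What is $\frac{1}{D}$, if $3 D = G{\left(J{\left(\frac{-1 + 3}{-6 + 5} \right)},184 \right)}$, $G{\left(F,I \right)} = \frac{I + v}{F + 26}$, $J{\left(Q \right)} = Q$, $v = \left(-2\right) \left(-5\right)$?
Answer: $\frac{36}{97} \approx 0.37113$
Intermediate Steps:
$v = 10$
$G{\left(F,I \right)} = \frac{10 + I}{26 + F}$ ($G{\left(F,I \right)} = \frac{I + 10}{F + 26} = \frac{10 + I}{26 + F}$)
$D = \frac{97}{36}$ ($D = \frac{\frac{1}{26 + \frac{-1 + 3}{-6 + 5}} \left(10 + 184\right)}{3} = \frac{\frac{1}{26 + \frac{2}{-1}} \cdot 194}{3} = \frac{\frac{1}{26 + 2 \left(-1\right)} 194}{3} = \frac{\frac{1}{26 - 2} \cdot 194}{3} = \frac{\frac{1}{24} \cdot 194}{3} = \frac{1}{3} \cdot \frac{97}{12} = \frac{97}{36} \approx 2.6944$)
$\frac{1}{D} = \frac{1}{\frac{97}{36}} = \frac{36}{97}$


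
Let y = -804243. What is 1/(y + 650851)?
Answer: -1/153392 ≈ -6.5192e-6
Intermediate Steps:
1/(y + 650851) = 1/(-804243 + 650851) = 1/(-153392) = -1/153392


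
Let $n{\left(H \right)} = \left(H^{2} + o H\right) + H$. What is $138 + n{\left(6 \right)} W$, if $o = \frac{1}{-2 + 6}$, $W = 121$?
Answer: $\frac{10803}{2} \approx 5401.5$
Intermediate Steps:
$o = \frac{1}{4} \approx 0.25$
$n{\left(H \right)} = H^{2} + \frac{5 H}{4}$ ($n{\left(H \right)} = \left(H^{2} + \frac{H}{4}\right) + H = H^{2} + \frac{5 H}{4}$)
$138 + n{\left(6 \right)} W = 138 + \frac{1}{4} \cdot 6 \left(5 + 4 \cdot 6\right) 121 = 138 + \frac{1}{4} \cdot 6 \left(5 + 24\right) 121 = 138 + \frac{1}{4} \cdot 6 \cdot 29 \cdot 121 = 138 + \frac{87}{2} \cdot 121 = 138 + \frac{10527}{2} = \frac{10803}{2}$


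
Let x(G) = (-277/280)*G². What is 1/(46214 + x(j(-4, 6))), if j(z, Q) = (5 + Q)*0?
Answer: 1/46214 ≈ 2.1638e-5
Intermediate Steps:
j(z, Q) = 0
x(G) = -277*G²/280 (x(G) = (-277*1/280)*G² = -277*G²/280)
1/(46214 + x(j(-4, 6))) = 1/(46214 - 277/280*0²) = 1/(46214 - 277/280*0) = 1/(46214 + 0) = 1/46214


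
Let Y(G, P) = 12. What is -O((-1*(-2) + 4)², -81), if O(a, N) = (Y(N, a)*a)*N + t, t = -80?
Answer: 35072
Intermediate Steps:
O(a, N) = -80 + 12*N*a (O(a, N) = (12*a)*N - 80 = 12*N*a - 80 = -80 + 12*N*a)
-O((-1*(-2) + 4)², -81) = -(-80 + 12*(-81)*(-1*(-2) + 4)²) = -(-80 + 12*(-81)*(2 + 4)²) = -(-80 + 12*(-81)*6²) = -(-80 + 12*(-81)*36) = -(-80 - 34992) = -1*(-35072) = 35072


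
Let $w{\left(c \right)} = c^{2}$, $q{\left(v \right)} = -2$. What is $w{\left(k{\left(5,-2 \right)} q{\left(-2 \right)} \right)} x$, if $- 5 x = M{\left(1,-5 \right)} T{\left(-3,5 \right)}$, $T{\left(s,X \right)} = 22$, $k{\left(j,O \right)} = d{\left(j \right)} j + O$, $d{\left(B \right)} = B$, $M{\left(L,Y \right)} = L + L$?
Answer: $- \frac{93104}{5} \approx -18621.0$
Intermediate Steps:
$M{\left(L,Y \right)} = 2 L$
$k{\left(j,O \right)} = O + j^{2}$ ($k{\left(j,O \right)} = j j + O = j^{2} + O = O + j^{2}$)
$x = - \frac{44}{5}$ ($x = - \frac{2 \cdot 1 \cdot 22}{5} = - \frac{2 \cdot 22}{5} = \left(- \frac{1}{5}\right) 44 = - \frac{44}{5} \approx -8.8$)
$w{\left(k{\left(5,-2 \right)} q{\left(-2 \right)} \right)} x = \left(\left(-2 + 5^{2}\right) \left(-2\right)\right)^{2} \left(- \frac{44}{5}\right) = \left(\left(-2 + 25\right) \left(-2\right)\right)^{2} \left(- \frac{44}{5}\right) = \left(23 \left(-2\right)\right)^{2} \left(- \frac{44}{5}\right) = \left(-46\right)^{2} \left(- \frac{44}{5}\right) = 2116 \left(- \frac{44}{5}\right) = - \frac{93104}{5}$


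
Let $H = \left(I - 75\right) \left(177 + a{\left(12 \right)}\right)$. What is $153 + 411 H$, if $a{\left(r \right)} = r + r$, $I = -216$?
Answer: $-24039648$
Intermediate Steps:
$a{\left(r \right)} = 2 r$
$H = -58491$ ($H = \left(-216 - 75\right) \left(177 + 2 \cdot 12\right) = \left(-216 - 75\right) \left(177 + 24\right) = \left(-216 - 75\right) 201 = \left(-291\right) 201 = -58491$)
$153 + 411 H = 153 + 411 \left(-58491\right) = 153 - 24039801 = -24039648$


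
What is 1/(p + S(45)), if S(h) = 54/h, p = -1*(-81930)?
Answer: 5/409656 ≈ 1.2205e-5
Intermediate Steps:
p = 81930
1/(p + S(45)) = 1/(81930 + 54/45) = 1/(81930 + 54*(1/45)) = 1/(81930 + 6/5) = 1/(409656/5) = 5/409656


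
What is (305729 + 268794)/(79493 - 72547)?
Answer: 574523/6946 ≈ 82.713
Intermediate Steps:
(305729 + 268794)/(79493 - 72547) = 574523/6946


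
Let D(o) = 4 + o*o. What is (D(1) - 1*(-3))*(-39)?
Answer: -312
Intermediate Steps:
D(o) = 4 + o²
(D(1) - 1*(-3))*(-39) = ((4 + 1²) - 1*(-3))*(-39) = ((4 + 1) + 3)*(-39) = (5 + 3)*(-39) = 8*(-39) = -312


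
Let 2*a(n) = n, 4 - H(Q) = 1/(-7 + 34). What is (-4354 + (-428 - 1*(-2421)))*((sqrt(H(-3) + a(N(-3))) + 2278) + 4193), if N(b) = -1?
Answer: -15278031 - 787*sqrt(1122)/6 ≈ -1.5282e+7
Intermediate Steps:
H(Q) = 107/27 (H(Q) = 4 - 1/(-7 + 34) = 4 - 1/27 = 107/27)
a(n) = n/2
(-4354 + (-428 - 1*(-2421)))*((sqrt(H(-3) + a(N(-3))) + 2278) + 4193) = (-4354 + (-428 - 1*(-2421)))*((sqrt(107/27 + (1/2)*(-1)) + 2278) + 4193) = (-4354 + (-428 + 2421))*((sqrt(107/27 - 1/2) + 2278) + 4193) = (-4354 + 1993)*((sqrt(187/54) + 2278) + 4193) = -2361*((sqrt(1122)/18 + 2278) + 4193) = -2361*((2278 + sqrt(1122)/18) + 4193) = -2361*(6471 + sqrt(1122)/18) = -15278031 - 787*sqrt(1122)/6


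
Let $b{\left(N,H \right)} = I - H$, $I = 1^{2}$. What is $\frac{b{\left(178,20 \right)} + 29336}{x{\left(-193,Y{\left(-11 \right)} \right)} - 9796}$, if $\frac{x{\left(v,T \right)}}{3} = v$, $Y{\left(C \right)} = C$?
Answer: $- \frac{29317}{10375} \approx -2.8257$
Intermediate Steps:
$I = 1$
$x{\left(v,T \right)} = 3 v$
$b{\left(N,H \right)} = 1 - H$
$\frac{b{\left(178,20 \right)} + 29336}{x{\left(-193,Y{\left(-11 \right)} \right)} - 9796} = \frac{\left(1 - 20\right) + 29336}{3 \left(-193\right) - 9796} = \frac{\left(1 - 20\right) + 29336}{-579 - 9796} = \frac{-19 + 29336}{-10375} = 29317 \left(- \frac{1}{10375}\right) = - \frac{29317}{10375}$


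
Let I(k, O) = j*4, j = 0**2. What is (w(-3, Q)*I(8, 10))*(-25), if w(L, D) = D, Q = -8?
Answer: 0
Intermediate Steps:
j = 0
I(k, O) = 0 (I(k, O) = 0*4 = 0)
(w(-3, Q)*I(8, 10))*(-25) = -8*0*(-25) = 0*(-25) = 0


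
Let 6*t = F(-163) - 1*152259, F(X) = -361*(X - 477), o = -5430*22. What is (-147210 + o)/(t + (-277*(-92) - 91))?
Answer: -1600020/231139 ≈ -6.9223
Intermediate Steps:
o = -119460
F(X) = 172197 - 361*X (F(X) = -361*(-477 + X) = 172197 - 361*X)
t = 78781/6 (t = ((172197 - 361*(-163)) - 1*152259)/6 = ((172197 + 58843) - 152259)/6 = (231040 - 152259)/6 = (⅙)*78781 = 78781/6 ≈ 13130.)
(-147210 + o)/(t + (-277*(-92) - 91)) = (-147210 - 119460)/(78781/6 + (-277*(-92) - 91)) = -266670/(78781/6 + (25484 - 91)) = -266670/(78781/6 + 25393) = -266670/231139/6 = -266670*6/231139 = -1600020/231139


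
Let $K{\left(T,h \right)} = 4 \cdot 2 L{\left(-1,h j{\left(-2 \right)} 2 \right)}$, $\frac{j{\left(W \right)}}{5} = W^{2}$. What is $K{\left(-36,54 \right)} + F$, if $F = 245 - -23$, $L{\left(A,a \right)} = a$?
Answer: $17548$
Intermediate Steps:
$j{\left(W \right)} = 5 W^{2}$
$F = 268$ ($F = 245 + 23 = 268$)
$K{\left(T,h \right)} = 320 h$ ($K{\left(T,h \right)} = 4 \cdot 2 h 5 \left(-2\right)^{2} \cdot 2 = 8 h 5 \cdot 4 \cdot 2 = 8 h 20 \cdot 2 = 8 \cdot 20 h 2 = 8 \cdot 40 h = 320 h$)
$K{\left(-36,54 \right)} + F = 320 \cdot 54 + 268 = 17280 + 268 = 17548$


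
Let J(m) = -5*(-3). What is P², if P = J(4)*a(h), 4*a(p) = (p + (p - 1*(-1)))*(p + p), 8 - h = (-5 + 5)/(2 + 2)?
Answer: 1040400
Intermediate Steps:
J(m) = 15
h = 8 (h = 8 - (-5 + 5)/(2 + 2) = 8 - 0/4 = 8 - 1*0 = 8 + 0 = 8)
a(p) = p*(1 + 2*p)/2 (a(p) = ((p + (p - 1*(-1)))*(p + p))/4 = ((p + (p + 1))*(2*p))/4 = ((p + (1 + p))*(2*p))/4 = ((1 + 2*p)*(2*p))/4 = (2*p*(1 + 2*p))/4 = p*(1 + 2*p)/2)
P = 1020 (P = 15*(8*(½ + 8)) = 15*(8*(17/2)) = 15*68 = 1020)
P² = 1020² = 1040400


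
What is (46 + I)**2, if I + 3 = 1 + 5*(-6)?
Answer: 196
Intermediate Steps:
I = -32 (I = -3 + (1 + 5*(-6)) = -3 + (1 - 30) = -3 - 29 = -32)
(46 + I)**2 = (46 - 32)**2 = 14**2 = 196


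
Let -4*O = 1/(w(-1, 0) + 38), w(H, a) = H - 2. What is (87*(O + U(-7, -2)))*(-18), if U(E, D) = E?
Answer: 768123/70 ≈ 10973.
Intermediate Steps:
w(H, a) = -2 + H
O = -1/140 (O = -1/(4*((-2 - 1) + 38)) = -1/(4*(-3 + 38)) = -¼/35 = -¼*1/35 = -1/140 ≈ -0.0071429)
(87*(O + U(-7, -2)))*(-18) = (87*(-1/140 - 7))*(-18) = (87*(-981/140))*(-18) = -85347/140*(-18) = 768123/70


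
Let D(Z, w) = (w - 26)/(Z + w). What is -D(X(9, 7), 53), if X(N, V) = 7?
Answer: -9/20 ≈ -0.45000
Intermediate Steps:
D(Z, w) = (-26 + w)/(Z + w)
-D(X(9, 7), 53) = -(-26 + 53)/(7 + 53) = -27/60 = -1*9/20 = -9/20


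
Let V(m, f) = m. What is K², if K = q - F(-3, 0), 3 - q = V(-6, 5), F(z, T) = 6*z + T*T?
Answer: 729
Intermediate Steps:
F(z, T) = T² + 6*z (F(z, T) = 6*z + T² = T² + 6*z)
q = 9 (q = 3 - 1*(-6) = 3 + 6 = 9)
K = 27 (K = 9 - (0² + 6*(-3)) = 9 - (0 - 18) = 9 - 1*(-18) = 9 + 18 = 27)
K² = 27² = 729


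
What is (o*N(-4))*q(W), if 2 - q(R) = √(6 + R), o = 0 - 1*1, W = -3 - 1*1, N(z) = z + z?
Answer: 16 - 8*√2 ≈ 4.6863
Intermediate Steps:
N(z) = 2*z
W = -4 (W = -3 - 1 = -4)
o = -1 (o = 0 - 1 = -1)
q(R) = 2 - √(6 + R)
(o*N(-4))*q(W) = (-2*(-4))*(2 - √(6 - 4)) = (-1*(-8))*(2 - √2) = 8*(2 - √2) = 16 - 8*√2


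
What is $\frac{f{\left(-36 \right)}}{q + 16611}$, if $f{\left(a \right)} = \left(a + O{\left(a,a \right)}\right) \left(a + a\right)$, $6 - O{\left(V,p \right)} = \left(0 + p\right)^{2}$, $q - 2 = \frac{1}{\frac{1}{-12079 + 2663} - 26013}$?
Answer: $\frac{2598306642672}{452129086589} \approx 5.7468$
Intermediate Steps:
$q = \frac{489867402}{244938409}$ ($q = 2 + \frac{1}{\frac{1}{-12079 + 2663} - 26013} = 2 + \frac{1}{\frac{1}{-9416} - 26013} = 2 + \frac{1}{- \frac{1}{9416} - 26013} = 2 + \frac{1}{- \frac{244938409}{9416}} = 2 - \frac{9416}{244938409} = \frac{489867402}{244938409} \approx 2.0$)
$O{\left(V,p \right)} = 6 - p^{2}$ ($O{\left(V,p \right)} = 6 - \left(0 + p\right)^{2} = 6 - p^{2}$)
$f{\left(a \right)} = 2 a \left(6 + a - a^{2}\right)$ ($f{\left(a \right)} = \left(a - \left(-6 + a^{2}\right)\right) \left(a + a\right) = \left(6 + a - a^{2}\right) 2 a = 2 a \left(6 + a - a^{2}\right)$)
$\frac{f{\left(-36 \right)}}{q + 16611} = \frac{2 \left(-36\right) \left(6 - 36 - \left(-36\right)^{2}\right)}{\frac{489867402}{244938409} + 16611} = \frac{2 \left(-36\right) \left(6 - 36 - 1296\right)}{\frac{4069161779301}{244938409}} = 2 \left(-36\right) \left(6 - 36 - 1296\right) \frac{244938409}{4069161779301} = 2 \left(-36\right) \left(-1326\right) \frac{244938409}{4069161779301} = 95472 \cdot \frac{244938409}{4069161779301} = \frac{2598306642672}{452129086589}$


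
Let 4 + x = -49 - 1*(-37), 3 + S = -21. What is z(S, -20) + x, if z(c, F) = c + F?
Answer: -60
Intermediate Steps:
S = -24 (S = -3 - 21 = -24)
x = -16 (x = -4 + (-49 - 1*(-37)) = -4 + (-49 + 37) = -4 - 12 = -16)
z(c, F) = F + c
z(S, -20) + x = (-20 - 24) - 16 = -44 - 16 = -60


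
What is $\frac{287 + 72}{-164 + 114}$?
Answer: $- \frac{359}{50} \approx -7.18$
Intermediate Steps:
$\frac{287 + 72}{-164 + 114} = \frac{359}{-50} = 359 \left(- \frac{1}{50}\right) = - \frac{359}{50}$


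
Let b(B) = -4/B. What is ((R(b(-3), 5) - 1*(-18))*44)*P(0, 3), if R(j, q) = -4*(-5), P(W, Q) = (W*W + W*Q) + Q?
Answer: 5016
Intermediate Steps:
P(W, Q) = Q + W² + Q*W (P(W, Q) = (W² + Q*W) + Q = Q + W² + Q*W)
R(j, q) = 20
((R(b(-3), 5) - 1*(-18))*44)*P(0, 3) = ((20 - 1*(-18))*44)*(3 + 0² + 3*0) = ((20 + 18)*44)*(3 + 0 + 0) = (38*44)*3 = 1672*3 = 5016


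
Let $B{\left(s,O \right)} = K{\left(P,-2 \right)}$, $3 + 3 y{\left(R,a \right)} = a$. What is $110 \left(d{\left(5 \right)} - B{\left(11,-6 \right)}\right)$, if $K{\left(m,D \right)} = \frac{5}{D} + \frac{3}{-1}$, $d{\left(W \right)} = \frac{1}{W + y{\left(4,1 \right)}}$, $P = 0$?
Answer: $\frac{8195}{13} \approx 630.38$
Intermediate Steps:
$y{\left(R,a \right)} = -1 + \frac{a}{3}$
$d{\left(W \right)} = \frac{1}{- \frac{2}{3} + W}$ ($d{\left(W \right)} = \frac{1}{W + \left(-1 + \frac{1}{3} \cdot 1\right)} = \frac{1}{W + \left(-1 + \frac{1}{3}\right)} = \frac{1}{W - \frac{2}{3}} = \frac{1}{- \frac{2}{3} + W}$)
$K{\left(m,D \right)} = -3 + \frac{5}{D}$ ($K{\left(m,D \right)} = \frac{5}{D} + 3 \left(-1\right) = \frac{5}{D} - 3 = -3 + \frac{5}{D}$)
$B{\left(s,O \right)} = - \frac{11}{2}$ ($B{\left(s,O \right)} = -3 + \frac{5}{-2} = -3 + 5 \left(- \frac{1}{2}\right) = -3 - \frac{5}{2} = - \frac{11}{2}$)
$110 \left(d{\left(5 \right)} - B{\left(11,-6 \right)}\right) = 110 \left(\frac{3}{-2 + 3 \cdot 5} - - \frac{11}{2}\right) = 110 \left(\frac{3}{-2 + 15} + \frac{11}{2}\right) = 110 \left(\frac{3}{13} + \frac{11}{2}\right) = 110 \cdot \frac{149}{26} = \frac{8195}{13}$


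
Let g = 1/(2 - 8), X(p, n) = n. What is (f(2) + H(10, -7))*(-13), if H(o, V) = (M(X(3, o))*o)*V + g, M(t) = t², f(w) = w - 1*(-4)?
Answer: 545545/6 ≈ 90924.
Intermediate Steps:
f(w) = 4 + w (f(w) = w + 4 = 4 + w)
g = -⅙ (g = 1/(-6) = -⅙ ≈ -0.16667)
H(o, V) = -⅙ + V*o³ (H(o, V) = (o²*o)*V - ⅙ = o³*V - ⅙ = V*o³ - ⅙ = -⅙ + V*o³)
(f(2) + H(10, -7))*(-13) = ((4 + 2) + (-⅙ - 7*10³))*(-13) = (6 + (-⅙ - 7*1000))*(-13) = (6 + (-⅙ - 7000))*(-13) = (6 - 42001/6)*(-13) = -41965/6*(-13) = 545545/6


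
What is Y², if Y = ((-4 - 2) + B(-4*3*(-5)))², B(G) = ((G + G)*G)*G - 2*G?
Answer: 34787901879327346319376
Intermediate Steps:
B(G) = -2*G + 2*G³ (B(G) = ((2*G)*G)*G - 2*G = (2*G²)*G - 2*G = 2*G³ - 2*G = -2*G + 2*G³)
Y = 186515151876 (Y = ((-4 - 2) + 2*(-4*3*(-5))*(-1 + (-4*3*(-5))²))² = (-6 + 2*(-12*(-5))*(-1 + (-12*(-5))²))² = (-6 + 2*60*(-1 + 60²))² = (-6 + 2*60*(-1 + 3600))² = (-6 + 2*60*3599)² = (-6 + 431880)² = 431874² = 186515151876)
Y² = 186515151876² = 34787901879327346319376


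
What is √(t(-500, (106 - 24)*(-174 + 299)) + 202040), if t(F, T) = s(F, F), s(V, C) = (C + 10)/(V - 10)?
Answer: √525508539/51 ≈ 449.49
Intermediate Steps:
s(V, C) = (10 + C)/(-10 + V)
t(F, T) = (10 + F)/(-10 + F)
√(t(-500, (106 - 24)*(-174 + 299)) + 202040) = √((10 - 500)/(-10 - 500) + 202040) = √(-490/(-510) + 202040) = √(-1/510*(-490) + 202040) = √(49/51 + 202040) = √(10304089/51) = √525508539/51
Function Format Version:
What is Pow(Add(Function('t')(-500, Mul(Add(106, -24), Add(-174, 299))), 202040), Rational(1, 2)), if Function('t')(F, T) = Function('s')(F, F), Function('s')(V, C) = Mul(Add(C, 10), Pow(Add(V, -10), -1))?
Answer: Mul(Rational(1, 51), Pow(525508539, Rational(1, 2))) ≈ 449.49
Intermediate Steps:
Function('s')(V, C) = Mul(Pow(Add(-10, V), -1), Add(10, C)) (Function('s')(V, C) = Mul(Add(10, C), Pow(Add(-10, V), -1)) = Mul(Pow(Add(-10, V), -1), Add(10, C)))
Function('t')(F, T) = Mul(Pow(Add(-10, F), -1), Add(10, F))
Pow(Add(Function('t')(-500, Mul(Add(106, -24), Add(-174, 299))), 202040), Rational(1, 2)) = Pow(Add(Mul(Pow(Add(-10, -500), -1), Add(10, -500)), 202040), Rational(1, 2)) = Pow(Add(Mul(Pow(-510, -1), -490), 202040), Rational(1, 2)) = Pow(Add(Mul(Rational(-1, 510), -490), 202040), Rational(1, 2)) = Pow(Add(Rational(49, 51), 202040), Rational(1, 2)) = Pow(Rational(10304089, 51), Rational(1, 2)) = Mul(Rational(1, 51), Pow(525508539, Rational(1, 2)))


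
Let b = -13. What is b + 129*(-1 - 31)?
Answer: -4141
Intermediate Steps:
b + 129*(-1 - 31) = -13 + 129*(-1 - 31) = -13 + 129*(-32) = -13 - 4128 = -4141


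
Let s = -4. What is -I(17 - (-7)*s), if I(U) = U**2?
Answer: -121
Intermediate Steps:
-I(17 - (-7)*s) = -(17 - (-7)*(-4))**2 = -(17 - 1*28)**2 = -(17 - 28)**2 = -1*(-11)**2 = -1*121 = -121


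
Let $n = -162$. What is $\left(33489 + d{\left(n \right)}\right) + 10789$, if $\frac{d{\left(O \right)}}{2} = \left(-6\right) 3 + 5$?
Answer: $44252$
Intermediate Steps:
$d{\left(O \right)} = -26$ ($d{\left(O \right)} = 2 \left(\left(-6\right) 3 + 5\right) = 2 \left(-18 + 5\right) = 2 \left(-13\right) = -26$)
$\left(33489 + d{\left(n \right)}\right) + 10789 = \left(33489 - 26\right) + 10789 = 33463 + 10789 = 44252$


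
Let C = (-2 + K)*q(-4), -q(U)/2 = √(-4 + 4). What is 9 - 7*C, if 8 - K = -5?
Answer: 9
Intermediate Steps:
q(U) = 0 (q(U) = -2*√(-4 + 4) = -2*√0 = -2*0 = 0)
K = 13 (K = 8 - 1*(-5) = 8 + 5 = 13)
C = 0 (C = (-2 + 13)*0 = 11*0 = 0)
9 - 7*C = 9 - 7*0 = 9 + 0 = 9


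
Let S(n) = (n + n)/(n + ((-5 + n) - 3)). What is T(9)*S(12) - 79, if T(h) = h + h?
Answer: -52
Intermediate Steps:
T(h) = 2*h
S(n) = 2*n/(-8 + 2*n) (S(n) = (2*n)/(n + (-8 + n)) = (2*n)/(-8 + 2*n) = 2*n/(-8 + 2*n))
T(9)*S(12) - 79 = (2*9)*(12/(-4 + 12)) - 79 = 18*(12/8) - 79 = 18*(12*(⅛)) - 79 = 18*(3/2) - 79 = 27 - 79 = -52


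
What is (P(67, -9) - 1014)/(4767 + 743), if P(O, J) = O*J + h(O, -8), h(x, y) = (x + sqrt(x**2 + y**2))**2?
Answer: 1485/1102 + 67*sqrt(4553)/2755 ≈ 2.9885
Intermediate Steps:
P(O, J) = (O + sqrt(64 + O**2))**2 + J*O (P(O, J) = O*J + (O + sqrt(O**2 + (-8)**2))**2 = J*O + (O + sqrt(O**2 + 64))**2 = J*O + (O + sqrt(64 + O**2))**2 = (O + sqrt(64 + O**2))**2 + J*O)
(P(67, -9) - 1014)/(4767 + 743) = (((67 + sqrt(64 + 67**2))**2 - 9*67) - 1014)/(4767 + 743) = (((67 + sqrt(64 + 4489))**2 - 603) - 1014)/5510 = (((67 + sqrt(4553))**2 - 603) - 1014)*(1/5510) = ((-603 + (67 + sqrt(4553))**2) - 1014)*(1/5510) = (-1617 + (67 + sqrt(4553))**2)*(1/5510) = -1617/5510 + (67 + sqrt(4553))**2/5510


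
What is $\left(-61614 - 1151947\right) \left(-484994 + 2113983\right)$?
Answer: $-1976877519829$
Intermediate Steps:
$\left(-61614 - 1151947\right) \left(-484994 + 2113983\right) = \left(-1213561\right) 1628989 = -1976877519829$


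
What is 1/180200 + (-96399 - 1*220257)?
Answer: -57061411199/180200 ≈ -3.1666e+5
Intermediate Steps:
1/180200 + (-96399 - 1*220257) = 1/180200 + (-96399 - 220257) = 1/180200 - 316656 = -57061411199/180200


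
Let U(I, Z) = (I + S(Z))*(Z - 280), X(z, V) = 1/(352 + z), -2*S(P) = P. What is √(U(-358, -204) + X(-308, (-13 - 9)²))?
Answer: 3*√6663283/22 ≈ 352.00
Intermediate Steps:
S(P) = -P/2
U(I, Z) = (-280 + Z)*(I - Z/2) (U(I, Z) = (I - Z/2)*(Z - 280) = (I - Z/2)*(-280 + Z) = (-280 + Z)*(I - Z/2))
√(U(-358, -204) + X(-308, (-13 - 9)²)) = √((-280*(-358) + 140*(-204) - ½*(-204)² - 358*(-204)) + 1/(352 - 308)) = √((100240 - 28560 - ½*41616 + 73032) + 1/44) = √((100240 - 28560 - 20808 + 73032) + 1/44) = √(123904 + 1/44) = √(5451777/44) = 3*√6663283/22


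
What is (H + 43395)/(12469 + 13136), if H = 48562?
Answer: 91957/25605 ≈ 3.5914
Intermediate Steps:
(H + 43395)/(12469 + 13136) = (48562 + 43395)/(12469 + 13136) = 91957/25605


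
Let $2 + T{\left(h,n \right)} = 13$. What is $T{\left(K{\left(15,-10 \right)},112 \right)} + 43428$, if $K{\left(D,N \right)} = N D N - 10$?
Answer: $43439$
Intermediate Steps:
$K{\left(D,N \right)} = -10 + D N^{2}$ ($K{\left(D,N \right)} = D N N - 10 = D N^{2} - 10 = -10 + D N^{2}$)
$T{\left(h,n \right)} = 11$ ($T{\left(h,n \right)} = -2 + 13 = 11$)
$T{\left(K{\left(15,-10 \right)},112 \right)} + 43428 = 11 + 43428 = 43439$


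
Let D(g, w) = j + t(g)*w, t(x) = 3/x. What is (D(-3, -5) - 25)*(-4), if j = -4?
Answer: 96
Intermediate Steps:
D(g, w) = -4 + 3*w/g (D(g, w) = -4 + (3/g)*w = -4 + 3*w/g)
(D(-3, -5) - 25)*(-4) = ((-4 + 3*(-5)/(-3)) - 25)*(-4) = ((-4 + 3*(-5)*(-1/3)) - 25)*(-4) = ((-4 + 5) - 25)*(-4) = (1 - 25)*(-4) = -24*(-4) = 96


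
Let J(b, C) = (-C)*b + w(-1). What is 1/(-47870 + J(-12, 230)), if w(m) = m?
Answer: -1/45111 ≈ -2.2168e-5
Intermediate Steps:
J(b, C) = -1 - C*b (J(b, C) = (-C)*b - 1 = -C*b - 1 = -1 - C*b)
1/(-47870 + J(-12, 230)) = 1/(-47870 + (-1 - 1*230*(-12))) = 1/(-47870 + (-1 + 2760)) = 1/(-47870 + 2759) = 1/(-45111) = -1/45111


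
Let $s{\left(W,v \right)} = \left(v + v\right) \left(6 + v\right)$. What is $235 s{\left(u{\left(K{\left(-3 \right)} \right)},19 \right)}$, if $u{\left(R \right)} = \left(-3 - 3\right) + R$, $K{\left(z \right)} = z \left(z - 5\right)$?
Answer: $223250$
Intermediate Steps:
$K{\left(z \right)} = z \left(-5 + z\right)$
$u{\left(R \right)} = -6 + R$
$s{\left(W,v \right)} = 2 v \left(6 + v\right)$
$235 s{\left(u{\left(K{\left(-3 \right)} \right)},19 \right)} = 235 \cdot 2 \cdot 19 \left(6 + 19\right) = 235 \cdot 2 \cdot 19 \cdot 25 = 235 \cdot 950 = 223250$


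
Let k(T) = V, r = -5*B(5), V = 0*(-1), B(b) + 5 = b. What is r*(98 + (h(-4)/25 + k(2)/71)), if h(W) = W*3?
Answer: 0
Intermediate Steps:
B(b) = -5 + b
h(W) = 3*W
V = 0
r = 0 (r = -5*(-5 + 5) = -5*0 = 0)
k(T) = 0
r*(98 + (h(-4)/25 + k(2)/71)) = 0*(98 + ((3*(-4))/25 + 0/71)) = 0*(98 + (-12*1/25 + 0*(1/71))) = 0*(98 + (-12/25 + 0)) = 0*(98 - 12/25) = 0*(2438/25) = 0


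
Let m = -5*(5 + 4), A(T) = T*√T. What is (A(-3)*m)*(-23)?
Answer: -3105*I*√3 ≈ -5378.0*I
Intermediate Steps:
A(T) = T^(3/2)
m = -45 (m = -5*9 = -45)
(A(-3)*m)*(-23) = ((-3)^(3/2)*(-45))*(-23) = (-3*I*√3*(-45))*(-23) = (135*I*√3)*(-23) = -3105*I*√3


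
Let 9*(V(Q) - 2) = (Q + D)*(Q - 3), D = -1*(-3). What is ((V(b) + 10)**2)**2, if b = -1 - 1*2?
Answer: 20736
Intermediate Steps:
b = -3 (b = -1 - 2 = -3)
D = 3
V(Q) = 2 + (-3 + Q)*(3 + Q)/9 (V(Q) = 2 + ((Q + 3)*(Q - 3))/9 = 2 + ((3 + Q)*(-3 + Q))/9 = 2 + ((-3 + Q)*(3 + Q))/9 = 2 + (-3 + Q)*(3 + Q)/9)
((V(b) + 10)**2)**2 = (((1 + (1/9)*(-3)**2) + 10)**2)**2 = (((1 + (1/9)*9) + 10)**2)**2 = (((1 + 1) + 10)**2)**2 = ((2 + 10)**2)**2 = (12**2)**2 = 144**2 = 20736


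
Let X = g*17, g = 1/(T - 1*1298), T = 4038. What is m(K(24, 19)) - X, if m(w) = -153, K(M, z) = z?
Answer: -419237/2740 ≈ -153.01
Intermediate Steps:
g = 1/2740 (g = 1/(4038 - 1*1298) = 1/(4038 - 1298) = 1/2740 ≈ 0.00036496)
X = 17/2740 (X = (1/2740)*17 = 17/2740 ≈ 0.0062044)
m(K(24, 19)) - X = -153 - 1*17/2740 = -153 - 17/2740 = -419237/2740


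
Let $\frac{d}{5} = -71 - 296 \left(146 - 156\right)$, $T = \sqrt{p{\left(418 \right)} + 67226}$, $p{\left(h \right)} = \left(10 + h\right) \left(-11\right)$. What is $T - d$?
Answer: $-14445 + \sqrt{62518} \approx -14195.0$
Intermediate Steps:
$p{\left(h \right)} = -110 - 11 h$
$T = \sqrt{62518}$ ($T = \sqrt{\left(-110 - 4598\right) + 67226} = \sqrt{-4708 + 67226} = \sqrt{62518} \approx 250.04$)
$d = 14445$ ($d = 5 \left(-71 - 296 \left(146 - 156\right)\right) = 5 \left(-71 - -2960\right) = 5 \left(-71 + 2960\right) = 5 \cdot 2889 = 14445$)
$T - d = \sqrt{62518} - 14445 = -14445 + \sqrt{62518}$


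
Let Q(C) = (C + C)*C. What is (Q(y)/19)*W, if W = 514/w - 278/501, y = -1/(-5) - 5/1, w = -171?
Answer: -13015552/1507175 ≈ -8.6357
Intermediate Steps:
y = -24/5 (y = -1*(-⅕) - 5*1 = ⅕ - 5 = -24/5 ≈ -4.8000)
W = -101684/28557 (W = 514/(-171) - 278/501 = 514*(-1/171) - 278*1/501 = -514/171 - 278/501 = -101684/28557 ≈ -3.5607)
Q(C) = 2*C² (Q(C) = (2*C)*C = 2*C²)
(Q(y)/19)*W = ((2*(-24/5)²)/19)*(-101684/28557) = ((2*(576/25))*(1/19))*(-101684/28557) = ((1152/25)*(1/19))*(-101684/28557) = (1152/475)*(-101684/28557) = -13015552/1507175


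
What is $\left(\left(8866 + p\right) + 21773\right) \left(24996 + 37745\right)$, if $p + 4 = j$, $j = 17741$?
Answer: $3035158616$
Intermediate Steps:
$p = 17737$ ($p = -4 + 17741 = 17737$)
$\left(\left(8866 + p\right) + 21773\right) \left(24996 + 37745\right) = \left(\left(8866 + 17737\right) + 21773\right) \left(24996 + 37745\right) = \left(26603 + 21773\right) 62741 = 48376 \cdot 62741 = 3035158616$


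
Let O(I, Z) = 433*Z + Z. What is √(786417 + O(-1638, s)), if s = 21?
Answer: √795531 ≈ 891.93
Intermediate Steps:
O(I, Z) = 434*Z
√(786417 + O(-1638, s)) = √(786417 + 434*21) = √(786417 + 9114) = √795531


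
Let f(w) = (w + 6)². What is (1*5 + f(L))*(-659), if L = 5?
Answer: -83034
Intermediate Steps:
f(w) = (6 + w)²
(1*5 + f(L))*(-659) = (1*5 + (6 + 5)²)*(-659) = (5 + 11²)*(-659) = (5 + 121)*(-659) = 126*(-659) = -83034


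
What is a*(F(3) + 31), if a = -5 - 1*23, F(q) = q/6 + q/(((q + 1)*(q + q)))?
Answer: -1771/2 ≈ -885.50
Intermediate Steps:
F(q) = 1/(2*(1 + q)) + q/6 (F(q) = q*(⅙) + q/(((1 + q)*(2*q))) = q/6 + q/((2*q*(1 + q))) = q/6 + q*(1/(2*q*(1 + q))) = q/6 + 1/(2*(1 + q)) = 1/(2*(1 + q)) + q/6)
a = -28 (a = -5 - 23 = -28)
a*(F(3) + 31) = -28*((3 + 3 + 3²)/(6*(1 + 3)) + 31) = -28*((⅙)*(3 + 3 + 9)/4 + 31) = -28*((⅙)*(¼)*15 + 31) = -28*(5/8 + 31) = -28*253/8 = -1771/2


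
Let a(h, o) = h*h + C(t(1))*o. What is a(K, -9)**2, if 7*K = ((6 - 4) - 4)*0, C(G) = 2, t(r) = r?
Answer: 324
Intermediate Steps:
K = 0 (K = (((6 - 4) - 4)*0)/7 = ((2 - 4)*0)/7 = (-2*0)/7 = (1/7)*0 = 0)
a(h, o) = h**2 + 2*o (a(h, o) = h*h + 2*o = h**2 + 2*o)
a(K, -9)**2 = (0**2 + 2*(-9))**2 = (0 - 18)**2 = (-18)**2 = 324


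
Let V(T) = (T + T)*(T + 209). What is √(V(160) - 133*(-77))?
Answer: √128321 ≈ 358.22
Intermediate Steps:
V(T) = 2*T*(209 + T) (V(T) = (2*T)*(209 + T) = 2*T*(209 + T))
√(V(160) - 133*(-77)) = √(2*160*(209 + 160) - 133*(-77)) = √(2*160*369 + 10241) = √(118080 + 10241) = √128321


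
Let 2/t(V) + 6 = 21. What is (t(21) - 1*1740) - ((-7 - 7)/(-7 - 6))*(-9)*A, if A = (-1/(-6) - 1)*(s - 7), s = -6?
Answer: -24523/15 ≈ -1634.9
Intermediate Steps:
t(V) = 2/15 (t(V) = 2/(-6 + 21) = 2/15)
A = 65/6 (A = (-1/(-6) - 1)*(-6 - 7) = (-1*(-⅙) - 1)*(-13) = (⅙ - 1)*(-13) = -⅚*(-13) = 65/6 ≈ 10.833)
(t(21) - 1*1740) - ((-7 - 7)/(-7 - 6))*(-9)*A = (2/15 - 1*1740) - ((-7 - 7)/(-7 - 6))*(-9)*65/6 = (2/15 - 1740) - -14/(-13)*(-9)*65/6 = -26098/15 - -14*(-1/13)*(-9)*65/6 = -26098/15 - (14/13)*(-9)*65/6 = -26098/15 - (-126)*65/(13*6) = -26098/15 - 1*(-105) = -26098/15 + 105 = -24523/15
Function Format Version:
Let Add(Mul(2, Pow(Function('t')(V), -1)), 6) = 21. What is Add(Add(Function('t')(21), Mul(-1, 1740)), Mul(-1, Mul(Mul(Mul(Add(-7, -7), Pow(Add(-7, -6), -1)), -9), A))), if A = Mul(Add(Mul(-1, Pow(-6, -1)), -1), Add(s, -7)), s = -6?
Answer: Rational(-24523, 15) ≈ -1634.9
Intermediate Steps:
Function('t')(V) = Rational(2, 15) (Function('t')(V) = Mul(2, Pow(Add(-6, 21), -1)) = Mul(2, Pow(15, -1)) = Mul(2, Rational(1, 15)) = Rational(2, 15))
A = Rational(65, 6) (A = Mul(Add(Mul(-1, Pow(-6, -1)), -1), Add(-6, -7)) = Mul(Add(Mul(-1, Rational(-1, 6)), -1), -13) = Mul(Add(Rational(1, 6), -1), -13) = Mul(Rational(-5, 6), -13) = Rational(65, 6) ≈ 10.833)
Add(Add(Function('t')(21), Mul(-1, 1740)), Mul(-1, Mul(Mul(Mul(Add(-7, -7), Pow(Add(-7, -6), -1)), -9), A))) = Add(Add(Rational(2, 15), Mul(-1, 1740)), Mul(-1, Mul(Mul(Mul(Add(-7, -7), Pow(Add(-7, -6), -1)), -9), Rational(65, 6)))) = Add(Add(Rational(2, 15), -1740), Mul(-1, Mul(Mul(Mul(-14, Pow(-13, -1)), -9), Rational(65, 6)))) = Add(Rational(-26098, 15), Mul(-1, Mul(Mul(Mul(-14, Rational(-1, 13)), -9), Rational(65, 6)))) = Add(Rational(-26098, 15), Mul(-1, Mul(Mul(Rational(14, 13), -9), Rational(65, 6)))) = Add(Rational(-26098, 15), Mul(-1, Mul(Rational(-126, 13), Rational(65, 6)))) = Add(Rational(-26098, 15), Mul(-1, -105)) = Add(Rational(-26098, 15), 105) = Rational(-24523, 15)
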